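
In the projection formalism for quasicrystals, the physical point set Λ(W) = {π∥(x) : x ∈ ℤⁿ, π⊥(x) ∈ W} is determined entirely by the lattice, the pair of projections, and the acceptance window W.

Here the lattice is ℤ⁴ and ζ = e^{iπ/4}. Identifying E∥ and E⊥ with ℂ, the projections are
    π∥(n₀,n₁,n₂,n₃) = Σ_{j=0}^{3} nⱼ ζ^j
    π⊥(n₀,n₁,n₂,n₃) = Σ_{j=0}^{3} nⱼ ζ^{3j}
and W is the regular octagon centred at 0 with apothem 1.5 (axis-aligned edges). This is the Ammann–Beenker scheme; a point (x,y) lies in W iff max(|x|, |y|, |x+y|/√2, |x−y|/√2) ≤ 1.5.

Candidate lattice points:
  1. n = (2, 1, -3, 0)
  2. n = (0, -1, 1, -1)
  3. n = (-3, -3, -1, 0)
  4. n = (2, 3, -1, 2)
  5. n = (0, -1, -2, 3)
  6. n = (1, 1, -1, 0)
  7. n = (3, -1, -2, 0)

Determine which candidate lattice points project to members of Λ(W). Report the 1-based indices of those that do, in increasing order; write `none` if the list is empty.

3

Internal map: ζ^{3j} for j=0..3 gives (1,0), (−√2/2,√2/2), (0,−1), (√2/2,√2/2).
#1 (2, 1, -3, 0): internal (1.292893, 3.707107); octagon support 3.707107 vs apothem 1.5 → ∉ W
#2 (0, -1, 1, -1): internal (0.000000, -2.414214); octagon support 2.414214 vs apothem 1.5 → ∉ W
#3 (-3, -3, -1, 0): internal (-0.878680, -1.121320); octagon support 1.414214 vs apothem 1.5 → ∈ W
#4 (2, 3, -1, 2): internal (1.292893, 4.535534); octagon support 4.535534 vs apothem 1.5 → ∉ W
#5 (0, -1, -2, 3): internal (2.828427, 3.414214); octagon support 4.414214 vs apothem 1.5 → ∉ W
#6 (1, 1, -1, 0): internal (0.292893, 1.707107); octagon support 1.707107 vs apothem 1.5 → ∉ W
#7 (3, -1, -2, 0): internal (3.707107, 1.292893); octagon support 3.707107 vs apothem 1.5 → ∉ W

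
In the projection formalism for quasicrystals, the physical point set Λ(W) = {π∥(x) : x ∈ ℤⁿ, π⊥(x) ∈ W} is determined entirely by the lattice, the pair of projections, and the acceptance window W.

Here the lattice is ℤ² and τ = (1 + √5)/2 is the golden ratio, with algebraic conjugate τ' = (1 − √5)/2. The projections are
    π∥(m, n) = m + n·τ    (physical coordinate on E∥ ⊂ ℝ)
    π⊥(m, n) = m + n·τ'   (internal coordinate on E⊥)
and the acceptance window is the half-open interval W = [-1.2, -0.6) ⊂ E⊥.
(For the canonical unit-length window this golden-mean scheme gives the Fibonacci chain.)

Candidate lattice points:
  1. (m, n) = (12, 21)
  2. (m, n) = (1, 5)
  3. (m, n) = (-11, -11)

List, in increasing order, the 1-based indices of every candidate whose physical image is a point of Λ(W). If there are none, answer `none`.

1

Compute τ' = (1−√5)/2 = -0.618034, so π⊥(m,n) = m -0.618034·n.
candidate 1: (m,n)=(12,21) → π∥ = 12+21·τ ≈ 45.978714, π⊥ = 12+21·τ' ≈ -0.978714 ∈ [-1.2, -0.6) ⇒ IN Λ
candidate 2: (m,n)=(1,5) → π∥ = 1+5·τ ≈ 9.090170, π⊥ = 1+5·τ' ≈ -2.090170 ∉ [-1.2, -0.6) ⇒ out
candidate 3: (m,n)=(-11,-11) → π∥ = -11-11·τ ≈ -28.798374, π⊥ = -11-11·τ' ≈ -4.201626 ∉ [-1.2, -0.6) ⇒ out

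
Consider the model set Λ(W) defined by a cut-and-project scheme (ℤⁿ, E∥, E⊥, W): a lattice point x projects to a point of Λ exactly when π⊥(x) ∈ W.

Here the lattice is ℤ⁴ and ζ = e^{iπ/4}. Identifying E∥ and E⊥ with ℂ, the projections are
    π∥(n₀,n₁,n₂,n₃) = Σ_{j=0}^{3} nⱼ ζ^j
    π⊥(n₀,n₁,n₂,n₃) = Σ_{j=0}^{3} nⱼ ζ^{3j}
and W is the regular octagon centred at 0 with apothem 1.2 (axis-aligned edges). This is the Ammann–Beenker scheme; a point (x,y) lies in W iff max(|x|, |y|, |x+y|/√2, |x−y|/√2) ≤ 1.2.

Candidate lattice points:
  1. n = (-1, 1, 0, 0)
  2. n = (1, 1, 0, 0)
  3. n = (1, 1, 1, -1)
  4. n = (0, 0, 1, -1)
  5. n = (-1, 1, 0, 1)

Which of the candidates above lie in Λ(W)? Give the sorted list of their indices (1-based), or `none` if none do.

Internal map: ζ^{3j} for j=0..3 gives (1,0), (−√2/2,√2/2), (0,−1), (√2/2,√2/2).
#1 (-1, 1, 0, 0): internal (-1.7071, 0.7071); octagon support 1.7071 vs apothem 1.2 → ∉ W
#2 (1, 1, 0, 0): internal (0.2929, 0.7071); octagon support 0.7071 vs apothem 1.2 → ∈ W
#3 (1, 1, 1, -1): internal (-0.4142, -1.0000); octagon support 1.0000 vs apothem 1.2 → ∈ W
#4 (0, 0, 1, -1): internal (-0.7071, -1.7071); octagon support 1.7071 vs apothem 1.2 → ∉ W
#5 (-1, 1, 0, 1): internal (-1.0000, 1.4142); octagon support 1.7071 vs apothem 1.2 → ∉ W

2, 3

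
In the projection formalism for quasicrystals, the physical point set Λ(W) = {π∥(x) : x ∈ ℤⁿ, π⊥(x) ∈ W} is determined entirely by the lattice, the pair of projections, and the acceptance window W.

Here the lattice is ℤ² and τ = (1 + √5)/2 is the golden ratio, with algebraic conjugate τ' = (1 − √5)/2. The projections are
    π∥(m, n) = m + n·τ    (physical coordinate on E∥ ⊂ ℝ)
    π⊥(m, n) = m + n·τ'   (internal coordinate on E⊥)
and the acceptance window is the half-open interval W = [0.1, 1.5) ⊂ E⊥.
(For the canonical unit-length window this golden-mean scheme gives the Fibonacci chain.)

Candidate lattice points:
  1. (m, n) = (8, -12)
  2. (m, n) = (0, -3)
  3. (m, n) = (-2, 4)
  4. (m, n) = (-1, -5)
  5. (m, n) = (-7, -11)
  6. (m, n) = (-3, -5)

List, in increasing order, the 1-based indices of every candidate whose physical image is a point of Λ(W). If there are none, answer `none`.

none

τ' = (1−√5)/2 ≈ -0.618034.
#1 (8,-12): internal coord 8 + (-12)·τ' = +15.416408; +15.416408 ∉ [0.1, 1.5) → out
#2 (0,-3): internal coord 0 + (-3)·τ' = +1.854102; +1.854102 ∉ [0.1, 1.5) → out
#3 (-2,4): internal coord -2 + (4)·τ' = -4.472136; -4.472136 ∉ [0.1, 1.5) → out
#4 (-1,-5): internal coord -1 + (-5)·τ' = +2.090170; +2.090170 ∉ [0.1, 1.5) → out
#5 (-7,-11): internal coord -7 + (-11)·τ' = -0.201626; -0.201626 ∉ [0.1, 1.5) → out
#6 (-3,-5): internal coord -3 + (-5)·τ' = +0.090170; +0.090170 ∉ [0.1, 1.5) → out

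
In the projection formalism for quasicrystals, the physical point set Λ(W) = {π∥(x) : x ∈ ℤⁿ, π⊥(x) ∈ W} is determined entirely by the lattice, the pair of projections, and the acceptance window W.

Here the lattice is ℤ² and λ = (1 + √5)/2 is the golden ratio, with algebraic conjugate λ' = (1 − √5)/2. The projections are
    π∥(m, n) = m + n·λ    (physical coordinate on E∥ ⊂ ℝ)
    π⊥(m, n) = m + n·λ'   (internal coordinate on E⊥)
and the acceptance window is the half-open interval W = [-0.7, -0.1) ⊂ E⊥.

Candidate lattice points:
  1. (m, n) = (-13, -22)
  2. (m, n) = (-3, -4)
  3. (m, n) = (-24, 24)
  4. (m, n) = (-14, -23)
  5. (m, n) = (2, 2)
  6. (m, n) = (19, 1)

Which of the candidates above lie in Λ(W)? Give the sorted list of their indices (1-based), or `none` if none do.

2

Numerically λ ≈ 1.6180 and λ' = −1/λ ≈ -0.6180.
candidate 1: (m,n)=(-13,-22) → π∥ = -13-22·λ ≈ -48.5967, π⊥ = -13-22·λ' ≈ 0.5967 ∉ [-0.7, -0.1) ⇒ out
candidate 2: (m,n)=(-3,-4) → π∥ = -3-4·λ ≈ -9.4721, π⊥ = -3-4·λ' ≈ -0.5279 ∈ [-0.7, -0.1) ⇒ IN Λ
candidate 3: (m,n)=(-24,24) → π∥ = -24+24·λ ≈ 14.8328, π⊥ = -24+24·λ' ≈ -38.8328 ∉ [-0.7, -0.1) ⇒ out
candidate 4: (m,n)=(-14,-23) → π∥ = -14-23·λ ≈ -51.2148, π⊥ = -14-23·λ' ≈ 0.2148 ∉ [-0.7, -0.1) ⇒ out
candidate 5: (m,n)=(2,2) → π∥ = 2+2·λ ≈ 5.2361, π⊥ = 2+2·λ' ≈ 0.7639 ∉ [-0.7, -0.1) ⇒ out
candidate 6: (m,n)=(19,1) → π∥ = 19+1·λ ≈ 20.6180, π⊥ = 19+1·λ' ≈ 18.3820 ∉ [-0.7, -0.1) ⇒ out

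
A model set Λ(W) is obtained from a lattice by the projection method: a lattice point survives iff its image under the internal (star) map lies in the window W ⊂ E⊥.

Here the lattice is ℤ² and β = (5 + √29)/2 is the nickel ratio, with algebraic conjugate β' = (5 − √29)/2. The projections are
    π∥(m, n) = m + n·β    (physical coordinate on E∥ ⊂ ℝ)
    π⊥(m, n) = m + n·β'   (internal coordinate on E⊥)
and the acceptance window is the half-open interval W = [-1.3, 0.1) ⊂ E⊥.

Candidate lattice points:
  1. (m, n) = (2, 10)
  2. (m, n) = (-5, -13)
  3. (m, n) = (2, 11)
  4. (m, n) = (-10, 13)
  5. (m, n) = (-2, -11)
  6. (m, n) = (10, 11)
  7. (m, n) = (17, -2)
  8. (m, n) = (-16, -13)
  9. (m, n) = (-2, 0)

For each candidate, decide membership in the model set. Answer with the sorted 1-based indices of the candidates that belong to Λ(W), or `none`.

β' = (5−√29)/2 ≈ -0.19258.
[1] lift (2,10): star map gives 0.07418; window check -1.3 ≤ 0.07418 < 0.1 is true → IN Λ
[2] lift (-5,-13): star map gives -2.49643; window check -1.3 ≤ -2.49643 < 0.1 is false → out
[3] lift (2,11): star map gives -0.11841; window check -1.3 ≤ -0.11841 < 0.1 is true → IN Λ
[4] lift (-10,13): star map gives -12.50357; window check -1.3 ≤ -12.50357 < 0.1 is false → out
[5] lift (-2,-11): star map gives 0.11841; window check -1.3 ≤ 0.11841 < 0.1 is false → out
[6] lift (10,11): star map gives 7.88159; window check -1.3 ≤ 7.88159 < 0.1 is false → out
[7] lift (17,-2): star map gives 17.38516; window check -1.3 ≤ 17.38516 < 0.1 is false → out
[8] lift (-16,-13): star map gives -13.49643; window check -1.3 ≤ -13.49643 < 0.1 is false → out
[9] lift (-2,0): star map gives -2.00000; window check -1.3 ≤ -2.00000 < 0.1 is false → out

1, 3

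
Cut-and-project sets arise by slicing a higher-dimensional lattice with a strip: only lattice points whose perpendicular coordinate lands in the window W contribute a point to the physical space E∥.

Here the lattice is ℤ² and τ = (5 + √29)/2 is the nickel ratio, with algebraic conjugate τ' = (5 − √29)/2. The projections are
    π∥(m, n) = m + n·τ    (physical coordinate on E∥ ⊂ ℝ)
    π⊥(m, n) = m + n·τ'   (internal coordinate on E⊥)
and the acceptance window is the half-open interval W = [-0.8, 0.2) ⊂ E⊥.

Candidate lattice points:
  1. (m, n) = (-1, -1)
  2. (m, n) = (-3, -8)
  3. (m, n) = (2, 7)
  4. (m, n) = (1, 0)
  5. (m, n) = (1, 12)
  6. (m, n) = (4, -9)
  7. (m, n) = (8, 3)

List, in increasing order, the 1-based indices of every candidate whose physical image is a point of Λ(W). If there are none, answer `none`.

none

τ' = (5−√29)/2 ≈ -0.192582.
candidate 1: (m,n)=(-1,-1) → π∥ = -1-1·τ ≈ -6.192582, π⊥ = -1-1·τ' ≈ -0.807418 ∉ [-0.8, 0.2) ⇒ out
candidate 2: (m,n)=(-3,-8) → π∥ = -3-8·τ ≈ -44.540659, π⊥ = -3-8·τ' ≈ -1.459341 ∉ [-0.8, 0.2) ⇒ out
candidate 3: (m,n)=(2,7) → π∥ = 2+7·τ ≈ 38.348077, π⊥ = 2+7·τ' ≈ 0.651923 ∉ [-0.8, 0.2) ⇒ out
candidate 4: (m,n)=(1,0) → π∥ = 1+0·τ ≈ 1.000000, π⊥ = 1+0·τ' ≈ 1.000000 ∉ [-0.8, 0.2) ⇒ out
candidate 5: (m,n)=(1,12) → π∥ = 1+12·τ ≈ 63.310989, π⊥ = 1+12·τ' ≈ -1.310989 ∉ [-0.8, 0.2) ⇒ out
candidate 6: (m,n)=(4,-9) → π∥ = 4-9·τ ≈ -42.733242, π⊥ = 4-9·τ' ≈ 5.733242 ∉ [-0.8, 0.2) ⇒ out
candidate 7: (m,n)=(8,3) → π∥ = 8+3·τ ≈ 23.577747, π⊥ = 8+3·τ' ≈ 7.422253 ∉ [-0.8, 0.2) ⇒ out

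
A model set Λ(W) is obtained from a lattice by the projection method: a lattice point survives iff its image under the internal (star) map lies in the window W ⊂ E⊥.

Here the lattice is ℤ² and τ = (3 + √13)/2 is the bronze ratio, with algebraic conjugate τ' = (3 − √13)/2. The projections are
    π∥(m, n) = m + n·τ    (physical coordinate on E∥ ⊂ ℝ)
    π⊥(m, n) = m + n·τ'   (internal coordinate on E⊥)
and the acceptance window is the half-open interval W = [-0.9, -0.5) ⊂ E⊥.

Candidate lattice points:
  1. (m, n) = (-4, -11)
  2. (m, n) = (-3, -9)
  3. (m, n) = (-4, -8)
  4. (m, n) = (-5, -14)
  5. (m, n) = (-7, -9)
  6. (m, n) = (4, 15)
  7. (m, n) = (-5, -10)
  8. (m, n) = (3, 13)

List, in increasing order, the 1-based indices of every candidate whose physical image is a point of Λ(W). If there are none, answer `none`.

1, 4, 6

Numerically τ ≈ 3.30278 and τ' = −1/τ ≈ -0.30278.
[1] lift (-4,-11): star map gives -0.66947; window check -0.9 ≤ -0.66947 < -0.5 is true → IN Λ
[2] lift (-3,-9): star map gives -0.27502; window check -0.9 ≤ -0.27502 < -0.5 is false → out
[3] lift (-4,-8): star map gives -1.57779; window check -0.9 ≤ -1.57779 < -0.5 is false → out
[4] lift (-5,-14): star map gives -0.76114; window check -0.9 ≤ -0.76114 < -0.5 is true → IN Λ
[5] lift (-7,-9): star map gives -4.27502; window check -0.9 ≤ -4.27502 < -0.5 is false → out
[6] lift (4,15): star map gives -0.54163; window check -0.9 ≤ -0.54163 < -0.5 is true → IN Λ
[7] lift (-5,-10): star map gives -1.97224; window check -0.9 ≤ -1.97224 < -0.5 is false → out
[8] lift (3,13): star map gives -0.93608; window check -0.9 ≤ -0.93608 < -0.5 is false → out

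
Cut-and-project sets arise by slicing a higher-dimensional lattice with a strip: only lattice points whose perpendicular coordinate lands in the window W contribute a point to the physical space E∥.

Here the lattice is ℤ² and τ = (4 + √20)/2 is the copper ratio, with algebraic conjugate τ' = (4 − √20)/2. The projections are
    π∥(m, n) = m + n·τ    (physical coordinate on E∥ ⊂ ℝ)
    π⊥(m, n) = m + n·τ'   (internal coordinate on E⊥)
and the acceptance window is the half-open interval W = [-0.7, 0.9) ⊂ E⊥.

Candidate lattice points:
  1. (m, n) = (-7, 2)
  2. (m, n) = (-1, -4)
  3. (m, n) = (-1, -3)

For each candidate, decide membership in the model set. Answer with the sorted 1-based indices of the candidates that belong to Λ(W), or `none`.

2, 3

Compute τ' = (4−√20)/2 = -0.236068, so π⊥(m,n) = m -0.236068·n.
[1] lift (-7,2): star map gives -7.472136; window check -0.7 ≤ -7.472136 < 0.9 is false → out
[2] lift (-1,-4): star map gives -0.055728; window check -0.7 ≤ -0.055728 < 0.9 is true → IN Λ
[3] lift (-1,-3): star map gives -0.291796; window check -0.7 ≤ -0.291796 < 0.9 is true → IN Λ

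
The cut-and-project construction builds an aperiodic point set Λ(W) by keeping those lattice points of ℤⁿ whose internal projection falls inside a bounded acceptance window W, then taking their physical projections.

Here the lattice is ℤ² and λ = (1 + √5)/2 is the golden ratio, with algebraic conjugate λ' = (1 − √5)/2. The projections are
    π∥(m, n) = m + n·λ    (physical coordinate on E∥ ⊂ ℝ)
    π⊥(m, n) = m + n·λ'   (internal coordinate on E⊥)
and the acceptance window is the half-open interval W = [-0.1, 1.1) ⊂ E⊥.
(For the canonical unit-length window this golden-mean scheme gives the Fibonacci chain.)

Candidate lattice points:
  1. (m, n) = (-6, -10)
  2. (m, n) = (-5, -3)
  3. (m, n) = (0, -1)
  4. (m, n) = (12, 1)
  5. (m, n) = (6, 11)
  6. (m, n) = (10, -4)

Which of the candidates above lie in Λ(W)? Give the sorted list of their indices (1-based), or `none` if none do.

1, 3

λ' = (1−√5)/2 ≈ -0.6180.
#1 (-6,-10): internal coord -6 + (-10)·λ' = +0.1803; +0.1803 ∈ [-0.1, 1.1) → IN Λ
#2 (-5,-3): internal coord -5 + (-3)·λ' = -3.1459; -3.1459 ∉ [-0.1, 1.1) → out
#3 (0,-1): internal coord 0 + (-1)·λ' = +0.6180; +0.6180 ∈ [-0.1, 1.1) → IN Λ
#4 (12,1): internal coord 12 + (1)·λ' = +11.3820; +11.3820 ∉ [-0.1, 1.1) → out
#5 (6,11): internal coord 6 + (11)·λ' = -0.7984; -0.7984 ∉ [-0.1, 1.1) → out
#6 (10,-4): internal coord 10 + (-4)·λ' = +12.4721; +12.4721 ∉ [-0.1, 1.1) → out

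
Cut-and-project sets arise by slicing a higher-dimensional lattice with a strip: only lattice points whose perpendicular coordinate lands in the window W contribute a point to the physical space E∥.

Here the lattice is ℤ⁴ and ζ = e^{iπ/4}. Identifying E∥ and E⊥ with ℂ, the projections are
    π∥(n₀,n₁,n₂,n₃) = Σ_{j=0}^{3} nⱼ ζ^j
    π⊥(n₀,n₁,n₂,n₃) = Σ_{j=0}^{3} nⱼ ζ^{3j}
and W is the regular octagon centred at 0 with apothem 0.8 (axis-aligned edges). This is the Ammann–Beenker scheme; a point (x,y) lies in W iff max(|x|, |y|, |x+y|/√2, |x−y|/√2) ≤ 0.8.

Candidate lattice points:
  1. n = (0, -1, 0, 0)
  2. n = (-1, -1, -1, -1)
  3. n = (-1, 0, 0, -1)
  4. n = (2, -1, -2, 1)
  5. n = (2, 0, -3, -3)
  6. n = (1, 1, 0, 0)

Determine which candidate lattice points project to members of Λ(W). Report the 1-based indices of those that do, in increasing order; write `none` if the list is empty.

Internal map: ζ^{3j} for j=0..3 gives (1,0), (−√2/2,√2/2), (0,−1), (√2/2,√2/2).
#1 (0, -1, 0, 0): internal (0.707107, -0.707107); octagon support 1.000000 vs apothem 0.8 → ∉ W
#2 (-1, -1, -1, -1): internal (-1.000000, -0.414214); octagon support 1.000000 vs apothem 0.8 → ∉ W
#3 (-1, 0, 0, -1): internal (-1.707107, -0.707107); octagon support 1.707107 vs apothem 0.8 → ∉ W
#4 (2, -1, -2, 1): internal (3.414214, 2.000000); octagon support 3.828427 vs apothem 0.8 → ∉ W
#5 (2, 0, -3, -3): internal (-0.121320, 0.878680); octagon support 0.878680 vs apothem 0.8 → ∉ W
#6 (1, 1, 0, 0): internal (0.292893, 0.707107); octagon support 0.707107 vs apothem 0.8 → ∈ W

6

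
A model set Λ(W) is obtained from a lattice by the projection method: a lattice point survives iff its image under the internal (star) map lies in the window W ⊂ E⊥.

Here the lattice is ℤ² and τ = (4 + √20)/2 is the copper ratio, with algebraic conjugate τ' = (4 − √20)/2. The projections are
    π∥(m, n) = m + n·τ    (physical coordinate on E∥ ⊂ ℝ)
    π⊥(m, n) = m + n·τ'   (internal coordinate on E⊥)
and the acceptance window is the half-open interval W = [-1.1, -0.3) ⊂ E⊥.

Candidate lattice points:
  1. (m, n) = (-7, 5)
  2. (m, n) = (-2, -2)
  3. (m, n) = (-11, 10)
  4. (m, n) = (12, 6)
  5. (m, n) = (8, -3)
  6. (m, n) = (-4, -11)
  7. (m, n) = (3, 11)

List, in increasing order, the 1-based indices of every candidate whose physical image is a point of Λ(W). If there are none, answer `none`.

Compute τ' = (4−√20)/2 = -0.2361, so π⊥(m,n) = m -0.2361·n.
candidate 1: (m,n)=(-7,5) → π∥ = -7+5·τ ≈ 14.1803, π⊥ = -7+5·τ' ≈ -8.1803 ∉ [-1.1, -0.3) ⇒ out
candidate 2: (m,n)=(-2,-2) → π∥ = -2-2·τ ≈ -10.4721, π⊥ = -2-2·τ' ≈ -1.5279 ∉ [-1.1, -0.3) ⇒ out
candidate 3: (m,n)=(-11,10) → π∥ = -11+10·τ ≈ 31.3607, π⊥ = -11+10·τ' ≈ -13.3607 ∉ [-1.1, -0.3) ⇒ out
candidate 4: (m,n)=(12,6) → π∥ = 12+6·τ ≈ 37.4164, π⊥ = 12+6·τ' ≈ 10.5836 ∉ [-1.1, -0.3) ⇒ out
candidate 5: (m,n)=(8,-3) → π∥ = 8-3·τ ≈ -4.7082, π⊥ = 8-3·τ' ≈ 8.7082 ∉ [-1.1, -0.3) ⇒ out
candidate 6: (m,n)=(-4,-11) → π∥ = -4-11·τ ≈ -50.5967, π⊥ = -4-11·τ' ≈ -1.4033 ∉ [-1.1, -0.3) ⇒ out
candidate 7: (m,n)=(3,11) → π∥ = 3+11·τ ≈ 49.5967, π⊥ = 3+11·τ' ≈ 0.4033 ∉ [-1.1, -0.3) ⇒ out

none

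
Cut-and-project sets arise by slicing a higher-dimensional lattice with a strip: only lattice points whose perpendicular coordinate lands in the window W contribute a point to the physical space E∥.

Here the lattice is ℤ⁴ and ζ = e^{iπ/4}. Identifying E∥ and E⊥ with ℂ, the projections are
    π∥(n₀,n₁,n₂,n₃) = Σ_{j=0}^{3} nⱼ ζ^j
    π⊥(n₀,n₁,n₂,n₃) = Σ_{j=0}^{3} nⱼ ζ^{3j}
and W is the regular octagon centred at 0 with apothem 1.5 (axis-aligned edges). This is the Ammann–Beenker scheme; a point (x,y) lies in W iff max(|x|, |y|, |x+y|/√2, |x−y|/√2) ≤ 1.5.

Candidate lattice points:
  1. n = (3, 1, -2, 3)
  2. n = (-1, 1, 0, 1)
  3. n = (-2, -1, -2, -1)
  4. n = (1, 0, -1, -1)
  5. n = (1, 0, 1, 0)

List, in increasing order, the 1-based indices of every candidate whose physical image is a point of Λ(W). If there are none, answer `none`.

4, 5

With ζ = e^{iπ/4} the internal vectors are ζ^0,ζ^3,ζ^6,ζ^9.
#1 (3, 1, -2, 3): internal (4.41421, 4.82843); octagon support 6.53553 vs apothem 1.5 → ∉ W
#2 (-1, 1, 0, 1): internal (-1.00000, 1.41421); octagon support 1.70711 vs apothem 1.5 → ∉ W
#3 (-2, -1, -2, -1): internal (-2.00000, 0.58579); octagon support 2.00000 vs apothem 1.5 → ∉ W
#4 (1, 0, -1, -1): internal (0.29289, 0.29289); octagon support 0.41421 vs apothem 1.5 → ∈ W
#5 (1, 0, 1, 0): internal (1.00000, -1.00000); octagon support 1.41421 vs apothem 1.5 → ∈ W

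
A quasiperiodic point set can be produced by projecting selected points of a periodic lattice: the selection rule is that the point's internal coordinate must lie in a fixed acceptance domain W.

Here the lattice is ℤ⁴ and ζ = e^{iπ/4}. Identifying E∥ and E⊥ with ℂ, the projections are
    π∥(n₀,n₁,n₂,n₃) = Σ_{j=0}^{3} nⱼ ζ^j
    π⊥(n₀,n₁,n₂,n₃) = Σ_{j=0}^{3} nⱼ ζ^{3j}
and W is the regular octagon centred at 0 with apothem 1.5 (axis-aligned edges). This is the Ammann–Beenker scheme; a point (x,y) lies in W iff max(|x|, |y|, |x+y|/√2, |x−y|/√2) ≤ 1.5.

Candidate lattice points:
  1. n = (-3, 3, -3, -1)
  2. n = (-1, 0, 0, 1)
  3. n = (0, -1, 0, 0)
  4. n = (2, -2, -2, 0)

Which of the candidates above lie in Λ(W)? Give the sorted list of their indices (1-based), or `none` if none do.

π⊥(n) = n₀ + n₁ζ³ + n₂ζ⁶ + n₃ζ⁹ where ζ = e^{iπ/4}.
candidate 1: n = (-3, 3, -3, -1) → π⊥ ≈ (-5.82843, +4.41421); max(|x|,|y|,|x±y|/√2) = 7.24264 > 1.5 ⇒ ∉ W
candidate 2: n = (-1, 0, 0, 1) → π⊥ ≈ (-0.29289, +0.70711); max(|x|,|y|,|x±y|/√2) = 0.70711 ≤ 1.5 ⇒ ∈ W
candidate 3: n = (0, -1, 0, 0) → π⊥ ≈ (+0.70711, -0.70711); max(|x|,|y|,|x±y|/√2) = 1.00000 ≤ 1.5 ⇒ ∈ W
candidate 4: n = (2, -2, -2, 0) → π⊥ ≈ (+3.41421, +0.58579); max(|x|,|y|,|x±y|/√2) = 3.41421 > 1.5 ⇒ ∉ W

2, 3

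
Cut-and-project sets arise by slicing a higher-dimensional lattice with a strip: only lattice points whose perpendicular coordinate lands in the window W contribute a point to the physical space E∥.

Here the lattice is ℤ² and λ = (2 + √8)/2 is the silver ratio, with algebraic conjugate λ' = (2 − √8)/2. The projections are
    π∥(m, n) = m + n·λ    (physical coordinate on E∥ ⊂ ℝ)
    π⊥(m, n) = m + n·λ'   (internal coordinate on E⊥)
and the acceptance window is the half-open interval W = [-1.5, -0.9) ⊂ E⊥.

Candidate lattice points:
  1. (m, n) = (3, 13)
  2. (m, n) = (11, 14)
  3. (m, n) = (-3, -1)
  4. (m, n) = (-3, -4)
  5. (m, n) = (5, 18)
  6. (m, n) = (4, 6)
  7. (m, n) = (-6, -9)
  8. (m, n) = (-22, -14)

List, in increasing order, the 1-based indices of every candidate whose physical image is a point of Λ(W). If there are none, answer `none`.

Numerically λ ≈ 2.414214 and λ' = −1/λ ≈ -0.414214.
#1 (3,13): internal coord 3 + (13)·λ' = -2.384776; -2.384776 ∉ [-1.5, -0.9) → out
#2 (11,14): internal coord 11 + (14)·λ' = +5.201010; +5.201010 ∉ [-1.5, -0.9) → out
#3 (-3,-1): internal coord -3 + (-1)·λ' = -2.585786; -2.585786 ∉ [-1.5, -0.9) → out
#4 (-3,-4): internal coord -3 + (-4)·λ' = -1.343146; -1.343146 ∈ [-1.5, -0.9) → IN Λ
#5 (5,18): internal coord 5 + (18)·λ' = -2.455844; -2.455844 ∉ [-1.5, -0.9) → out
#6 (4,6): internal coord 4 + (6)·λ' = +1.514719; +1.514719 ∉ [-1.5, -0.9) → out
#7 (-6,-9): internal coord -6 + (-9)·λ' = -2.272078; -2.272078 ∉ [-1.5, -0.9) → out
#8 (-22,-14): internal coord -22 + (-14)·λ' = -16.201010; -16.201010 ∉ [-1.5, -0.9) → out

4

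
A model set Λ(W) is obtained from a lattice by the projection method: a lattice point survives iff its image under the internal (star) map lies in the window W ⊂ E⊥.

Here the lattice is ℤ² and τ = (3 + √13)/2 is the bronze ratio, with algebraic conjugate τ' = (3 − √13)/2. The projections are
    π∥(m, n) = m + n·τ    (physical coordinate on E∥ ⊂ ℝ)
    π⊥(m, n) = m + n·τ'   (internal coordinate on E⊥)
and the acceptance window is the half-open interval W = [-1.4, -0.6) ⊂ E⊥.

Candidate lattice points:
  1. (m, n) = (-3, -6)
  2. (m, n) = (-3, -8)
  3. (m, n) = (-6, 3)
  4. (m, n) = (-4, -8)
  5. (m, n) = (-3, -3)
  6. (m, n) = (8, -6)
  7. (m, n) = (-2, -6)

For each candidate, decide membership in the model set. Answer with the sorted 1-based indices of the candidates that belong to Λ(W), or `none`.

Numerically τ ≈ 3.30278 and τ' = −1/τ ≈ -0.30278.
[1] lift (-3,-6): star map gives -1.18335; window check -1.4 ≤ -1.18335 < -0.6 is true → IN Λ
[2] lift (-3,-8): star map gives -0.57779; window check -1.4 ≤ -0.57779 < -0.6 is false → out
[3] lift (-6,3): star map gives -6.90833; window check -1.4 ≤ -6.90833 < -0.6 is false → out
[4] lift (-4,-8): star map gives -1.57779; window check -1.4 ≤ -1.57779 < -0.6 is false → out
[5] lift (-3,-3): star map gives -2.09167; window check -1.4 ≤ -2.09167 < -0.6 is false → out
[6] lift (8,-6): star map gives 9.81665; window check -1.4 ≤ 9.81665 < -0.6 is false → out
[7] lift (-2,-6): star map gives -0.18335; window check -1.4 ≤ -0.18335 < -0.6 is false → out

1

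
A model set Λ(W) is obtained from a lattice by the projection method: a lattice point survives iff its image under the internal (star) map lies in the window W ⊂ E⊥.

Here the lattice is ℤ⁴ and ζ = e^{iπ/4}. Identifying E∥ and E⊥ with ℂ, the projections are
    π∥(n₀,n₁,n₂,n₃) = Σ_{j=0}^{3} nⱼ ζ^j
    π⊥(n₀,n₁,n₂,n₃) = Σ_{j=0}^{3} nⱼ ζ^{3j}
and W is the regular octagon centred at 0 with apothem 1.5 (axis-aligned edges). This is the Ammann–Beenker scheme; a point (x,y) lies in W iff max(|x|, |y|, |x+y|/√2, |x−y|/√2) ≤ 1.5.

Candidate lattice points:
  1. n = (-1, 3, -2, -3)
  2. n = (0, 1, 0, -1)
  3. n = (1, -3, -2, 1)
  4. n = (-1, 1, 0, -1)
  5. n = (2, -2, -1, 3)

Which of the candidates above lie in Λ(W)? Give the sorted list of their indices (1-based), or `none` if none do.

2

π⊥(n) = n₀ + n₁ζ³ + n₂ζ⁶ + n₃ζ⁹ where ζ = e^{iπ/4}.
#1 (-1, 3, -2, -3): internal (-5.24264, 2.00000); octagon support 5.24264 vs apothem 1.5 → ∉ W
#2 (0, 1, 0, -1): internal (-1.41421, 0.00000); octagon support 1.41421 vs apothem 1.5 → ∈ W
#3 (1, -3, -2, 1): internal (3.82843, 0.58579); octagon support 3.82843 vs apothem 1.5 → ∉ W
#4 (-1, 1, 0, -1): internal (-2.41421, 0.00000); octagon support 2.41421 vs apothem 1.5 → ∉ W
#5 (2, -2, -1, 3): internal (5.53553, 1.70711); octagon support 5.53553 vs apothem 1.5 → ∉ W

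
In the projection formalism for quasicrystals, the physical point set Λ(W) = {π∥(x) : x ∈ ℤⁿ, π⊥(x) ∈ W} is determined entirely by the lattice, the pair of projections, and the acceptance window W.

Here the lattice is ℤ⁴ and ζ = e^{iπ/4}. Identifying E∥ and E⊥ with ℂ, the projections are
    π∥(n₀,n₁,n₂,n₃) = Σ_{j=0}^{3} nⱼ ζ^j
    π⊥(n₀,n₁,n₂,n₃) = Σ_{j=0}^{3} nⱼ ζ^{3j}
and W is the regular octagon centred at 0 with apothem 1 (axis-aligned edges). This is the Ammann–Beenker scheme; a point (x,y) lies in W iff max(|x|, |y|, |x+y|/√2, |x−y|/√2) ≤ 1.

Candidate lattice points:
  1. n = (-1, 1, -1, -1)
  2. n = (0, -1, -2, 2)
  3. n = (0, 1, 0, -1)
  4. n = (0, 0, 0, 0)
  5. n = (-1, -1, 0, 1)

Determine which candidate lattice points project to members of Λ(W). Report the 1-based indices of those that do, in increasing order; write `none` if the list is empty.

4, 5

With ζ = e^{iπ/4} the internal vectors are ζ^0,ζ^3,ζ^6,ζ^9.
#1 (-1, 1, -1, -1): internal (-2.414214, 1.000000); octagon support 2.414214 vs apothem 1 → ∉ W
#2 (0, -1, -2, 2): internal (2.121320, 2.707107); octagon support 3.414214 vs apothem 1 → ∉ W
#3 (0, 1, 0, -1): internal (-1.414214, 0.000000); octagon support 1.414214 vs apothem 1 → ∉ W
#4 (0, 0, 0, 0): internal (0.000000, 0.000000); octagon support 0.000000 vs apothem 1 → ∈ W
#5 (-1, -1, 0, 1): internal (0.414214, 0.000000); octagon support 0.414214 vs apothem 1 → ∈ W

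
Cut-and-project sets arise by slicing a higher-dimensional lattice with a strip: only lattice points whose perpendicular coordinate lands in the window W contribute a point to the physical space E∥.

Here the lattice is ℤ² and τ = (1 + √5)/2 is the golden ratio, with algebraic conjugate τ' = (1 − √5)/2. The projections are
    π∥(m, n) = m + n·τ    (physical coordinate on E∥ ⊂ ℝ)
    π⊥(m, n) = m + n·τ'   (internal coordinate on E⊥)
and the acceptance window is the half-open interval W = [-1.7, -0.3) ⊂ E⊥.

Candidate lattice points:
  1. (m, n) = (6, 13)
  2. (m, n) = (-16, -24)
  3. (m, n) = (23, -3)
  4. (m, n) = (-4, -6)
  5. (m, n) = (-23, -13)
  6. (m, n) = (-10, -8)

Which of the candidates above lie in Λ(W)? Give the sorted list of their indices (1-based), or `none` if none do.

2

Compute τ' = (1−√5)/2 = -0.618034, so π⊥(m,n) = m -0.618034·n.
candidate 1: (m,n)=(6,13) → π∥ = 6+13·τ ≈ 27.034442, π⊥ = 6+13·τ' ≈ -2.034442 ∉ [-1.7, -0.3) ⇒ out
candidate 2: (m,n)=(-16,-24) → π∥ = -16-24·τ ≈ -54.832816, π⊥ = -16-24·τ' ≈ -1.167184 ∈ [-1.7, -0.3) ⇒ IN Λ
candidate 3: (m,n)=(23,-3) → π∥ = 23-3·τ ≈ 18.145898, π⊥ = 23-3·τ' ≈ 24.854102 ∉ [-1.7, -0.3) ⇒ out
candidate 4: (m,n)=(-4,-6) → π∥ = -4-6·τ ≈ -13.708204, π⊥ = -4-6·τ' ≈ -0.291796 ∉ [-1.7, -0.3) ⇒ out
candidate 5: (m,n)=(-23,-13) → π∥ = -23-13·τ ≈ -44.034442, π⊥ = -23-13·τ' ≈ -14.965558 ∉ [-1.7, -0.3) ⇒ out
candidate 6: (m,n)=(-10,-8) → π∥ = -10-8·τ ≈ -22.944272, π⊥ = -10-8·τ' ≈ -5.055728 ∉ [-1.7, -0.3) ⇒ out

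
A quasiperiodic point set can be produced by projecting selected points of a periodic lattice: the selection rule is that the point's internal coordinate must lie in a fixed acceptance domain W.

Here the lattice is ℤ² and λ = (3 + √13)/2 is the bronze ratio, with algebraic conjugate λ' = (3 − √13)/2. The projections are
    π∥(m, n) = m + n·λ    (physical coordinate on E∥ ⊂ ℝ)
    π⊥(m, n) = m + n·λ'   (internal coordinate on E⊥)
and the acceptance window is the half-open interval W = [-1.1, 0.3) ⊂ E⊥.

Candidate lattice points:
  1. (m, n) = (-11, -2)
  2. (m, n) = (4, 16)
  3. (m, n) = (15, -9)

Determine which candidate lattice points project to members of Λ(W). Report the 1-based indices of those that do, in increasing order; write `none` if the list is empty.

2

Numerically λ ≈ 3.3028 and λ' = −1/λ ≈ -0.3028.
candidate 1: (m,n)=(-11,-2) → π∥ = -11-2·λ ≈ -17.6056, π⊥ = -11-2·λ' ≈ -10.3944 ∉ [-1.1, 0.3) ⇒ out
candidate 2: (m,n)=(4,16) → π∥ = 4+16·λ ≈ 56.8444, π⊥ = 4+16·λ' ≈ -0.8444 ∈ [-1.1, 0.3) ⇒ IN Λ
candidate 3: (m,n)=(15,-9) → π∥ = 15-9·λ ≈ -14.7250, π⊥ = 15-9·λ' ≈ 17.7250 ∉ [-1.1, 0.3) ⇒ out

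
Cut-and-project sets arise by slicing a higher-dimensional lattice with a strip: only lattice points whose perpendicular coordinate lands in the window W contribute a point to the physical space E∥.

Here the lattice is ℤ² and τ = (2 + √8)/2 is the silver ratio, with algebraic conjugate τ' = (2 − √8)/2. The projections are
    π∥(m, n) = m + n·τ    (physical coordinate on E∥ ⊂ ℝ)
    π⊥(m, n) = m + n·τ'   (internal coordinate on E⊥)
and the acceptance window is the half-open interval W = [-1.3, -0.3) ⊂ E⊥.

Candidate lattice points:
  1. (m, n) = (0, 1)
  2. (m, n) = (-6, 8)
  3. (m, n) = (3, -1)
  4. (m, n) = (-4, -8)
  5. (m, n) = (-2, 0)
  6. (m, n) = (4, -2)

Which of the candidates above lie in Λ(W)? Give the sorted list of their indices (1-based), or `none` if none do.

1, 4

τ' = (2−√8)/2 ≈ -0.4142.
[1] lift (0,1): star map gives -0.4142; window check -1.3 ≤ -0.4142 < -0.3 is true → IN Λ
[2] lift (-6,8): star map gives -9.3137; window check -1.3 ≤ -9.3137 < -0.3 is false → out
[3] lift (3,-1): star map gives 3.4142; window check -1.3 ≤ 3.4142 < -0.3 is false → out
[4] lift (-4,-8): star map gives -0.6863; window check -1.3 ≤ -0.6863 < -0.3 is true → IN Λ
[5] lift (-2,0): star map gives -2.0000; window check -1.3 ≤ -2.0000 < -0.3 is false → out
[6] lift (4,-2): star map gives 4.8284; window check -1.3 ≤ 4.8284 < -0.3 is false → out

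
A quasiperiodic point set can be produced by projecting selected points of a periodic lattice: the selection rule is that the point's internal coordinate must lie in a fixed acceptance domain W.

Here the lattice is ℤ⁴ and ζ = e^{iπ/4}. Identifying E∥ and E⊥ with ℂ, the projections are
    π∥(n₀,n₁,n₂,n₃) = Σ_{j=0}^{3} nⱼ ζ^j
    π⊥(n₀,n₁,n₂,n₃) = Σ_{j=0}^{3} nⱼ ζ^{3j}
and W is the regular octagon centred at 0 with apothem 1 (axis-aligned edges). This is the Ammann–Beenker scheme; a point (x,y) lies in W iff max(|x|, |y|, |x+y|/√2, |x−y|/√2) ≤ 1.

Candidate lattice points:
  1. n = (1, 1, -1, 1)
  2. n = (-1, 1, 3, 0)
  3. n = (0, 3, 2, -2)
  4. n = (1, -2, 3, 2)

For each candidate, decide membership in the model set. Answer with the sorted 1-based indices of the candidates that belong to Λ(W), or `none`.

none

π⊥(n) = n₀ + n₁ζ³ + n₂ζ⁶ + n₃ζ⁹ where ζ = e^{iπ/4}.
candidate 1: n = (1, 1, -1, 1) → π⊥ ≈ (+1.000000, +2.414214); max(|x|,|y|,|x±y|/√2) = 2.414214 > 1 ⇒ ∉ W
candidate 2: n = (-1, 1, 3, 0) → π⊥ ≈ (-1.707107, -2.292893); max(|x|,|y|,|x±y|/√2) = 2.828427 > 1 ⇒ ∉ W
candidate 3: n = (0, 3, 2, -2) → π⊥ ≈ (-3.535534, -1.292893); max(|x|,|y|,|x±y|/√2) = 3.535534 > 1 ⇒ ∉ W
candidate 4: n = (1, -2, 3, 2) → π⊥ ≈ (+3.828427, -3.000000); max(|x|,|y|,|x±y|/√2) = 4.828427 > 1 ⇒ ∉ W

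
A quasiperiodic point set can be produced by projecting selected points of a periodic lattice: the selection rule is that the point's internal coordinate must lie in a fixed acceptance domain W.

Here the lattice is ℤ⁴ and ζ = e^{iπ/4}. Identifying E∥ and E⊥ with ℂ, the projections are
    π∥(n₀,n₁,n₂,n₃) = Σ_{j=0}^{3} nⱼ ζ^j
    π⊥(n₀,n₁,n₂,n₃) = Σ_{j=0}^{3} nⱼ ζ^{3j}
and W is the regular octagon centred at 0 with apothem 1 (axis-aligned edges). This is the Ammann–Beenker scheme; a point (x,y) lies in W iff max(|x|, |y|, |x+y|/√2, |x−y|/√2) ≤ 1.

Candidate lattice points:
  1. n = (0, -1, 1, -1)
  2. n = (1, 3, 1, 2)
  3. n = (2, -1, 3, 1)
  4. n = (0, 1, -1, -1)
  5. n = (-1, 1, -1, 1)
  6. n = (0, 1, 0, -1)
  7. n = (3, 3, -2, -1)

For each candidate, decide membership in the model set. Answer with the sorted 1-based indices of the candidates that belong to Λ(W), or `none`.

π⊥(n) = n₀ + n₁ζ³ + n₂ζ⁶ + n₃ζ⁹ where ζ = e^{iπ/4}.
#1 (0, -1, 1, -1): internal (0.000000, -2.414214); octagon support 2.414214 vs apothem 1 → ∉ W
#2 (1, 3, 1, 2): internal (0.292893, 2.535534); octagon support 2.535534 vs apothem 1 → ∉ W
#3 (2, -1, 3, 1): internal (3.414214, -3.000000); octagon support 4.535534 vs apothem 1 → ∉ W
#4 (0, 1, -1, -1): internal (-1.414214, 1.000000); octagon support 1.707107 vs apothem 1 → ∉ W
#5 (-1, 1, -1, 1): internal (-1.000000, 2.414214); octagon support 2.414214 vs apothem 1 → ∉ W
#6 (0, 1, 0, -1): internal (-1.414214, 0.000000); octagon support 1.414214 vs apothem 1 → ∉ W
#7 (3, 3, -2, -1): internal (0.171573, 3.414214); octagon support 3.414214 vs apothem 1 → ∉ W

none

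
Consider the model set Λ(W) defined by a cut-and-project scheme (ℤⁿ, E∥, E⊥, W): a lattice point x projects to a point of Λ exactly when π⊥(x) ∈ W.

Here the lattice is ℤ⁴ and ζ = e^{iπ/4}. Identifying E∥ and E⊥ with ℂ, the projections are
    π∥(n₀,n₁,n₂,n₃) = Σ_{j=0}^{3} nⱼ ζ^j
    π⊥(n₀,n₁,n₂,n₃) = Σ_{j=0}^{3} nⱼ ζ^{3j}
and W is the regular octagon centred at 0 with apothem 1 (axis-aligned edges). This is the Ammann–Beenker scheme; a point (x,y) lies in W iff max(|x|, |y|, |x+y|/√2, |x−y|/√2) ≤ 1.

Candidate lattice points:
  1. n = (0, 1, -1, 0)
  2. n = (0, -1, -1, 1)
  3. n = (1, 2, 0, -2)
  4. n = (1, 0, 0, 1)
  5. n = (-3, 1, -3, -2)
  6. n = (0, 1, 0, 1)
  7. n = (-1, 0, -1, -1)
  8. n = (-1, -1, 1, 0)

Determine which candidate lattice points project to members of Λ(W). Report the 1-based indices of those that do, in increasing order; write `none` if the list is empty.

none

Internal map: ζ^{3j} for j=0..3 gives (1,0), (−√2/2,√2/2), (0,−1), (√2/2,√2/2).
candidate 1: n = (0, 1, -1, 0) → π⊥ ≈ (-0.7071, +1.7071); max(|x|,|y|,|x±y|/√2) = 1.7071 > 1 ⇒ ∉ W
candidate 2: n = (0, -1, -1, 1) → π⊥ ≈ (+1.4142, +1.0000); max(|x|,|y|,|x±y|/√2) = 1.7071 > 1 ⇒ ∉ W
candidate 3: n = (1, 2, 0, -2) → π⊥ ≈ (-1.8284, +0.0000); max(|x|,|y|,|x±y|/√2) = 1.8284 > 1 ⇒ ∉ W
candidate 4: n = (1, 0, 0, 1) → π⊥ ≈ (+1.7071, +0.7071); max(|x|,|y|,|x±y|/√2) = 1.7071 > 1 ⇒ ∉ W
candidate 5: n = (-3, 1, -3, -2) → π⊥ ≈ (-5.1213, +2.2929); max(|x|,|y|,|x±y|/√2) = 5.2426 > 1 ⇒ ∉ W
candidate 6: n = (0, 1, 0, 1) → π⊥ ≈ (+0.0000, +1.4142); max(|x|,|y|,|x±y|/√2) = 1.4142 > 1 ⇒ ∉ W
candidate 7: n = (-1, 0, -1, -1) → π⊥ ≈ (-1.7071, +0.2929); max(|x|,|y|,|x±y|/√2) = 1.7071 > 1 ⇒ ∉ W
candidate 8: n = (-1, -1, 1, 0) → π⊥ ≈ (-0.2929, -1.7071); max(|x|,|y|,|x±y|/√2) = 1.7071 > 1 ⇒ ∉ W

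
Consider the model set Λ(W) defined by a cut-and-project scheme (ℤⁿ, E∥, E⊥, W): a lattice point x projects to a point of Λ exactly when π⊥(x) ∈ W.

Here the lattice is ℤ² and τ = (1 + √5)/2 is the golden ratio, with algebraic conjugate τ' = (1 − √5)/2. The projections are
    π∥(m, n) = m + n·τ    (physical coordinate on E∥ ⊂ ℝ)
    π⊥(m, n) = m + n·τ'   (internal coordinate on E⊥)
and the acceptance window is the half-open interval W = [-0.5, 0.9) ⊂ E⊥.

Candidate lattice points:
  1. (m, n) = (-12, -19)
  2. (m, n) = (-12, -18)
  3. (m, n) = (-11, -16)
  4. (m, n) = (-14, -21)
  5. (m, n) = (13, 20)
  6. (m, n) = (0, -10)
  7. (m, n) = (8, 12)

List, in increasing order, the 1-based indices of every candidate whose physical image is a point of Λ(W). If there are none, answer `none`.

1, 5, 7

Compute τ' = (1−√5)/2 = -0.6180, so π⊥(m,n) = m -0.6180·n.
#1 (-12,-19): internal coord -12 + (-19)·τ' = -0.2574; -0.2574 ∈ [-0.5, 0.9) → IN Λ
#2 (-12,-18): internal coord -12 + (-18)·τ' = -0.8754; -0.8754 ∉ [-0.5, 0.9) → out
#3 (-11,-16): internal coord -11 + (-16)·τ' = -1.1115; -1.1115 ∉ [-0.5, 0.9) → out
#4 (-14,-21): internal coord -14 + (-21)·τ' = -1.0213; -1.0213 ∉ [-0.5, 0.9) → out
#5 (13,20): internal coord 13 + (20)·τ' = +0.6393; +0.6393 ∈ [-0.5, 0.9) → IN Λ
#6 (0,-10): internal coord 0 + (-10)·τ' = +6.1803; +6.1803 ∉ [-0.5, 0.9) → out
#7 (8,12): internal coord 8 + (12)·τ' = +0.5836; +0.5836 ∈ [-0.5, 0.9) → IN Λ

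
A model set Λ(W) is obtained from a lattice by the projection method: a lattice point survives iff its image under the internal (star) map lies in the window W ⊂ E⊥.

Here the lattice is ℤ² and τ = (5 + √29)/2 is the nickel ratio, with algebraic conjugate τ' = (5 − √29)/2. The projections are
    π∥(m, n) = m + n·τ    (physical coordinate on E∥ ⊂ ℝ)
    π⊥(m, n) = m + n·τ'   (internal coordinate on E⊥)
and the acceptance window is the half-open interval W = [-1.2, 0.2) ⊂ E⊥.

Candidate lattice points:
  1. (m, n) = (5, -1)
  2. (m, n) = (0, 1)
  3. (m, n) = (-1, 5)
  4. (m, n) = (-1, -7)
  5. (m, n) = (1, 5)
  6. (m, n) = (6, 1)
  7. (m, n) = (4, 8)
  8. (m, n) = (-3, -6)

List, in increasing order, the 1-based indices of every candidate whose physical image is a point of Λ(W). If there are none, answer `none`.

Numerically τ ≈ 5.19258 and τ' = −1/τ ≈ -0.19258.
[1] lift (5,-1): star map gives 5.19258; window check -1.2 ≤ 5.19258 < 0.2 is false → out
[2] lift (0,1): star map gives -0.19258; window check -1.2 ≤ -0.19258 < 0.2 is true → IN Λ
[3] lift (-1,5): star map gives -1.96291; window check -1.2 ≤ -1.96291 < 0.2 is false → out
[4] lift (-1,-7): star map gives 0.34808; window check -1.2 ≤ 0.34808 < 0.2 is false → out
[5] lift (1,5): star map gives 0.03709; window check -1.2 ≤ 0.03709 < 0.2 is true → IN Λ
[6] lift (6,1): star map gives 5.80742; window check -1.2 ≤ 5.80742 < 0.2 is false → out
[7] lift (4,8): star map gives 2.45934; window check -1.2 ≤ 2.45934 < 0.2 is false → out
[8] lift (-3,-6): star map gives -1.84451; window check -1.2 ≤ -1.84451 < 0.2 is false → out

2, 5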